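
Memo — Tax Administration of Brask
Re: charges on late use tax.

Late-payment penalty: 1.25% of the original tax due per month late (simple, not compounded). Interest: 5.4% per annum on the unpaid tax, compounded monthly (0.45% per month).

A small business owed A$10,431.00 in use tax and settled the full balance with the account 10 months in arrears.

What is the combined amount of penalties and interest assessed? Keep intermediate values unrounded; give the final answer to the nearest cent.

Late-payment penalty = 1.25% × A$10,431.00 × 10 mo = A$1,303.88…
Interest: A$10,431.00 × ((1 + 0.0045)^10 − 1) = A$10,431.00 × 0.0459223… = A$479.0152…
Penalties + interest = A$1,303.8750 + A$479.0152… = A$1,782.89

A$1,782.89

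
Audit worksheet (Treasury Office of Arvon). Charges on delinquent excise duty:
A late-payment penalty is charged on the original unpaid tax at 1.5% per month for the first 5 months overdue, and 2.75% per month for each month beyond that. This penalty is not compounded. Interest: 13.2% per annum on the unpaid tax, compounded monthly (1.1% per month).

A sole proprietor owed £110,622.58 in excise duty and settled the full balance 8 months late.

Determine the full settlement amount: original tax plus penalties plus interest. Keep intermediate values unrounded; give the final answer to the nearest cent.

Penalty, months 1–5: 5 × 1.5% × £110,622.58 = £8,296.69…
Penalty, months 6–8: 3 × 2.75% × £110,622.58 = £9,126.36…
Interest: £110,622.58 × ((1 + 0.011)^8 − 1) = £110,622.58 × 0.0914636… = £10,117.9361…
Total = £110,622.58 + £17,423.0564… + £10,117.9361… = £138,163.57

£138,163.57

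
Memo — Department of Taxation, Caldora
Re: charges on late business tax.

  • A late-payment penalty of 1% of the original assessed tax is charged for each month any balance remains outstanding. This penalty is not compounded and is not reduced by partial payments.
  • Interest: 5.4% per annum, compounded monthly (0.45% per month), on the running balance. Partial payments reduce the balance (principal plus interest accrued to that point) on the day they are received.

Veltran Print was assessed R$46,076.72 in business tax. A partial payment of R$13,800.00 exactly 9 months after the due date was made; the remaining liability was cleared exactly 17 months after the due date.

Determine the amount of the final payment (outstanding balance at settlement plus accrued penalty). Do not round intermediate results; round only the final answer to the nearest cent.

Balance at month 9: R$46,076.7200 × (1 + 0.0045)^9 = R$47,976.7722…
After R$13,800.00 payment: R$47,976.7722… − R$13,800.00 = R$34,176.7722…
Balance at month 17: R$34,176.7722… × (1 + 0.0045)^8 = R$35,426.6896…
Penalty: 17 × 1% × R$46,076.72 = R$7,833.04…
Final settlement = outstanding balance + penalty = R$35,426.6896… + R$7,833.04… = R$43,259.73

R$43,259.73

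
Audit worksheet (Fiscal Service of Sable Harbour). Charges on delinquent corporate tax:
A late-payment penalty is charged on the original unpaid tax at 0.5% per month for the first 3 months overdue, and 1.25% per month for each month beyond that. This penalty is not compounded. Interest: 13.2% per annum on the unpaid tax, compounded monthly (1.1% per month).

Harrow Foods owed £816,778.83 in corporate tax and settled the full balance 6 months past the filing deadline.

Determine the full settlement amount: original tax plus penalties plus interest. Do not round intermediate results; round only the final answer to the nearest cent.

Penalty, months 1–3: 3 × 0.5% × £816,778.83 = £12,251.68…
Penalty, months 4–6: 3 × 1.25% × £816,778.83 = £30,629.21…
Interest: £816,778.83 × ((1 + 0.011)^6 − 1) = £816,778.83 × 0.0678418… = £55,411.7792…
Total = £816,778.83 + £42,880.8886… + £55,411.7792… = £915,071.50

£915,071.50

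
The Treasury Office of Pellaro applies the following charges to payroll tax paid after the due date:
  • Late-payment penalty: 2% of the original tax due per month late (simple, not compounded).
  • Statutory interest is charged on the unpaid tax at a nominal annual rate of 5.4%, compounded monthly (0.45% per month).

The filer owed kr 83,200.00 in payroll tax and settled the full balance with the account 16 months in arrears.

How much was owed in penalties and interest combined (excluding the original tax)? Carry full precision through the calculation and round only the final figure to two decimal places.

Late-payment penalty = 2% × kr 83,200.00 × 16 mo = kr 26,624.00
Interest: kr 83,200.00 × ((1 + 0.0045)^16 − 1) = kr 83,200.00 × 0.0744818… = kr 6,196.8845…
Penalties + interest = kr 26,624.0000 + kr 6,196.8845… = kr 32,820.88

kr 32,820.88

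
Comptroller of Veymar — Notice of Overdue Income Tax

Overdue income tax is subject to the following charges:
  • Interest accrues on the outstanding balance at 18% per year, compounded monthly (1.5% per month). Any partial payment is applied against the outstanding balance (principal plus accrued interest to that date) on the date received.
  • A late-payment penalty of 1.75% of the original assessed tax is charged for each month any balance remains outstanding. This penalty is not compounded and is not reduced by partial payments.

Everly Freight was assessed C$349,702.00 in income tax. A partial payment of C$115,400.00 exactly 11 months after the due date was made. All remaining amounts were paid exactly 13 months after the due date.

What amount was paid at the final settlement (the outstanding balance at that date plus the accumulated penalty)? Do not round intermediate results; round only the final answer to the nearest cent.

C$385,050.96

Balance at month 11: C$349,702.0000 × (1 + 0.015)^11 = C$411,931.0993…
After C$115,400.00 payment: C$411,931.0993… − C$115,400.00 = C$296,531.0993…
Balance at month 13: C$296,531.0993… × (1 + 0.015)^2 = C$305,493.7518…
Penalty: 13 × 1.75% × C$349,702.00 = C$79,557.21…
Final settlement = outstanding balance + penalty = C$305,493.7518… + C$79,557.21… = C$385,050.96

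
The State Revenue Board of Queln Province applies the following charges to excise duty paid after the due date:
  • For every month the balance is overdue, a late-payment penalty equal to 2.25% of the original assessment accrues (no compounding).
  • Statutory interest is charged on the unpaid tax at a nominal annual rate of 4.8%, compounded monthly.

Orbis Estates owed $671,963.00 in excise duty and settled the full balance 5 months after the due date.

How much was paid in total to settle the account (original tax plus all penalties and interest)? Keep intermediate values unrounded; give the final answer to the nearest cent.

$761,106.04

Late-payment penalty = 2.25% × $671,963.00 × 5 mo = $75,595.84…
Interest (4.8%/yr ÷ 12 = 0.4%/month): $671,963.00 × ((1 + 0.004)^5 − 1) = $13,547.2050…
Total = $671,963.00 + $75,595.8375 + $13,547.2050… = $761,106.04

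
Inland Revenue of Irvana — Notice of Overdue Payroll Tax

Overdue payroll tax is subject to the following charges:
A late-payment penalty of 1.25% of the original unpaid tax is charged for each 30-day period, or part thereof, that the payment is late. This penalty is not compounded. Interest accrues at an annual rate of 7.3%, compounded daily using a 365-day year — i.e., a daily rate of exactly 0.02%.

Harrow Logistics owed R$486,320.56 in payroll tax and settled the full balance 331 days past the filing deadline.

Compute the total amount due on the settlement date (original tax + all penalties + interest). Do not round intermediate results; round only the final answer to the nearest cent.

Penalty periods: ⌈331/30⌉ = 12; penalty = 12 × 1.25% × R$486,320.56 = R$72,948.08…
Interest: R$486,320.56 × ((1 + 0.0002)^331 − 1) = R$486,320.56 × 0.06843331… = R$33,280.5265…
Total = R$486,320.56 + R$72,948.0840 + R$33,280.5265… = R$592,549.17

R$592,549.17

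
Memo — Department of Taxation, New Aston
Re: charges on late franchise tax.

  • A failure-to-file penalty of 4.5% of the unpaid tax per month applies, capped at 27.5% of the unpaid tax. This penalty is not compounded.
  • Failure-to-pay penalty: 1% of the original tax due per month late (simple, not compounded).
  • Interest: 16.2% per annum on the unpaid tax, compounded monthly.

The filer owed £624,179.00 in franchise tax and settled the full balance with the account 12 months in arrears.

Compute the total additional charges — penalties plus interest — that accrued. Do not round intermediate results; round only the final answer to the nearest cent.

Failure-to-file: 12 × 4.5% × £624,179.00 = £337,056.66, capped at 27.5% × £624,179.00 = £171,649.23…
Failure-to-pay penalty = 1% × £624,179.00 × 12 mo = £74,901.48
Interest (16.2%/yr ÷ 12 = 1.35%/month): £624,179.00 × ((1 + 0.0135)^12 − 1) = £108,973.2799…
Penalties + interest = £246,550.7050 + £108,973.2799… = £355,523.98

£355,523.98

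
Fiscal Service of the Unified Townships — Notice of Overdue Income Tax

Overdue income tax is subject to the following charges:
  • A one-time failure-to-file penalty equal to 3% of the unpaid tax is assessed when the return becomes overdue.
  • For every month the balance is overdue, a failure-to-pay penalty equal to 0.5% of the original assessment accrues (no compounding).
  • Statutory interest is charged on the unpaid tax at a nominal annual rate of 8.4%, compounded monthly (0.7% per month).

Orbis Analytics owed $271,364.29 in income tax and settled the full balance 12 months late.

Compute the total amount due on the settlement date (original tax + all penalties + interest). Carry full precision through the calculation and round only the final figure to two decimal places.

$319,480.07

Failure-to-file penalty: 3% × $271,364.29 = $8,140.93…
Failure-to-pay penalty: 12 × 0.5% × $271,364.29 = $16,281.86…
Interest: $271,364.29 × ((1 + 0.007)^12 − 1) = $271,364.29 × 0.0873107… = $23,692.9958…
Total = $271,364.29 + $24,422.7861 + $23,692.9958… = $319,480.07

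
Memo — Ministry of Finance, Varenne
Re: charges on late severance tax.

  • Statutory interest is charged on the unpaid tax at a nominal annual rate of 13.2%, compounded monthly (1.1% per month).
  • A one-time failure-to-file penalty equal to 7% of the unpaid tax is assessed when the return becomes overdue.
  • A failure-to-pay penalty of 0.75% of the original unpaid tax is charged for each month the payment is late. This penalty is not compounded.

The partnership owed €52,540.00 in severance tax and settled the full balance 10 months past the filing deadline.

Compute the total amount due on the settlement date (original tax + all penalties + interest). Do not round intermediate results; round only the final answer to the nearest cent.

Failure-to-file penalty: 7% × €52,540.00 = €3,677.80
Failure-to-pay penalty = 0.75% × €52,540.00 × 10 mo = €3,940.50
Interest: €52,540.00 × ((1 + 0.011)^10 − 1) = €52,540.00 × 0.1156078… = €6,074.0357…
Total = €52,540.00 + €7,618.3000 + €6,074.0357… = €66,232.34

€66,232.34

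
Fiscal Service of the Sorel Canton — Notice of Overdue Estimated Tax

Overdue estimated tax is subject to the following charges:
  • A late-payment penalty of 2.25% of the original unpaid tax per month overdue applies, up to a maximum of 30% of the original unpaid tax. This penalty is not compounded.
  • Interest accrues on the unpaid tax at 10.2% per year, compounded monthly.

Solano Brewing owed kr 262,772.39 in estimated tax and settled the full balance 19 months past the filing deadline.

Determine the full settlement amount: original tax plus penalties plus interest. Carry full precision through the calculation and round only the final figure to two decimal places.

kr 387,450.16

Penalty (uncapped): 19 × 2.25% × kr 262,772.39 = kr 112,335.20…; cap = 30% × kr 262,772.39 = kr 78,831.72… → penalty = kr 78,831.72…
Interest (10.2%/yr ÷ 12 = 0.85%/month): kr 262,772.39 × ((1 + 0.0085)^19 − 1) = kr 45,846.0556…
Total = kr 262,772.39 + kr 78,831.7170 + kr 45,846.0556… = kr 387,450.16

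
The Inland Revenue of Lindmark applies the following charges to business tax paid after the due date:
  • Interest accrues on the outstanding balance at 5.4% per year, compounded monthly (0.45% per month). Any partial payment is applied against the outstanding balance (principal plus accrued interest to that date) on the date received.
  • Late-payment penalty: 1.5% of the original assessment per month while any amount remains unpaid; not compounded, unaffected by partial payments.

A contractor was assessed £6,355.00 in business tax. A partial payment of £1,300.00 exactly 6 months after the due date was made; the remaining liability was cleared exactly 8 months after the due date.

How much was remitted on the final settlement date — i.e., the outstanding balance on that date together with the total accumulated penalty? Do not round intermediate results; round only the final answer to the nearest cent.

Balance at month 6: £6,355.0000 × (1 + 0.0045)^6 = £6,528.5270…
After £1,300.00 payment: £6,528.5270… − £1,300.00 = £5,228.5270…
Balance at month 8: £5,228.5270… × (1 + 0.0045)^2 = £5,275.6896…
Penalty: 8 × 1.5% × £6,355.00 = £762.60
Final settlement = outstanding balance + penalty = £5,275.6896… + £762.60 = £6,038.29

£6,038.29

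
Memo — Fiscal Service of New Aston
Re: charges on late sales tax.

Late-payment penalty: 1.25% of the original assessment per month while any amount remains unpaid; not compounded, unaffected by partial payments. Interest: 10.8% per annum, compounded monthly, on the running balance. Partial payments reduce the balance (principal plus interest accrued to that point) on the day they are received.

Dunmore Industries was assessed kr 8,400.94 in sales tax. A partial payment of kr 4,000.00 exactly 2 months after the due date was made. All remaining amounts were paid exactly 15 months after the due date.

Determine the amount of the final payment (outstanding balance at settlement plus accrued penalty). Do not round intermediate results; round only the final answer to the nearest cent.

kr 6,690.43

Monthly rate = 10.8% ÷ 12 = 0.9%
Balance at month 2: kr 8,400.9400 × (1 + 0.009)^2 = kr 8,552.8374…
After kr 4,000.00 payment: kr 8,552.8374… − kr 4,000.00 = kr 4,552.8374…
Balance at month 15: kr 4,552.8374… × (1 + 0.009)^13 = kr 5,115.2551…
Penalty: 15 × 1.25% × kr 8,400.94 = kr 1,575.18…
Final settlement = outstanding balance + penalty = kr 5,115.2551… + kr 1,575.18… = kr 6,690.43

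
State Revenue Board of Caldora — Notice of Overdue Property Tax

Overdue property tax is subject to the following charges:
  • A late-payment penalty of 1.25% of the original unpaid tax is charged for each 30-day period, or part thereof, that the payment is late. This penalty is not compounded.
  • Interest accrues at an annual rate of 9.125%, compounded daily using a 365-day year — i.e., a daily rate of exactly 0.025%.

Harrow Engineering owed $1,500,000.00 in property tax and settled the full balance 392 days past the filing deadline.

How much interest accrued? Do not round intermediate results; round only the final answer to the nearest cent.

$154,423.91

Interest: $1,500,000.00 × ((1 + 0.00025)^392 − 1) = $1,500,000.00 × 0.10294928… = $154,423.9142…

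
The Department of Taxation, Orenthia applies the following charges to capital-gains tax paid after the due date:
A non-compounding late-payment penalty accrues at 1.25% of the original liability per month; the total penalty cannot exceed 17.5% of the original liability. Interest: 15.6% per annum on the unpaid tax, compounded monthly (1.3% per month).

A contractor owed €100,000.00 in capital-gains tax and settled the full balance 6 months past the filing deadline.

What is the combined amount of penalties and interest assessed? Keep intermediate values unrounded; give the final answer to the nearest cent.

Penalty: 6 × 1.25% × €100,000.00 = €7,500.00 (below the 17.5% cap of €17,500.00)
Interest: €100,000.00 × ((1 + 0.013)^6 − 1) = €100,000.00 × 0.0805794… = €8,057.9371…
Penalties + interest = €7,500.0000 + €8,057.9371… = €15,557.94

€15,557.94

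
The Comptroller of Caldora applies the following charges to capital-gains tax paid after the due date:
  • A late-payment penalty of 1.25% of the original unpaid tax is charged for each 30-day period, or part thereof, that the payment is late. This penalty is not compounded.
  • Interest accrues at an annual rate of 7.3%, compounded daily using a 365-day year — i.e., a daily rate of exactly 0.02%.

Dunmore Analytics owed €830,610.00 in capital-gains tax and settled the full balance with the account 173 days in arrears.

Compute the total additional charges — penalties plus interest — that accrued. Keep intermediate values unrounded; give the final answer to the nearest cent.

Penalty periods: ⌈173/30⌉ = 6; penalty = 6 × 1.25% × €830,610.00 = €62,295.75
Interest: €830,610.00 × ((1 + 0.0002)^173 − 1) = €830,610.00 × 0.03520196… = €29,239.1020…
Penalties + interest = €62,295.7500 + €29,239.1020… = €91,534.85

€91,534.85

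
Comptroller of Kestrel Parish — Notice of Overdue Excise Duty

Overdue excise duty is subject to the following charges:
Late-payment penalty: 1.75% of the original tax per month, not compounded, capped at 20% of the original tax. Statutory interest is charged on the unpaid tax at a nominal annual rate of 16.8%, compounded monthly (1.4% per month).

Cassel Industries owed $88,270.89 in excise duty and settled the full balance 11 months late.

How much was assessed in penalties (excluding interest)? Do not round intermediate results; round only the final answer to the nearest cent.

Penalty: 11 × 1.75% × $88,270.89 = $16,992.15… (below the 20% cap of $17,654.18…)

$16,992.15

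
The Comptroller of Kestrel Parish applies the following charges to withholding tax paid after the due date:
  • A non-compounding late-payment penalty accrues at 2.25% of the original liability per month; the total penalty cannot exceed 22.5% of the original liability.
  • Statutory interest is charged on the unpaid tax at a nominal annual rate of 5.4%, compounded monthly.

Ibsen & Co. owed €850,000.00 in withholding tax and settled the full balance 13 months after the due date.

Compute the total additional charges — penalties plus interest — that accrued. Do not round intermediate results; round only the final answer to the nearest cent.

Penalty (uncapped): 13 × 2.25% × €850,000.00 = €248,625.00; cap = 22.5% × €850,000.00 = €191,250.00 → penalty = €191,250.00
Interest (5.4%/yr ÷ 12 = 0.45%/month): €850,000.00 × ((1 + 0.0045)^13 − 1) = €51,089.9787…
Penalties + interest = €191,250.0000 + €51,089.9787… = €242,339.98

€242,339.98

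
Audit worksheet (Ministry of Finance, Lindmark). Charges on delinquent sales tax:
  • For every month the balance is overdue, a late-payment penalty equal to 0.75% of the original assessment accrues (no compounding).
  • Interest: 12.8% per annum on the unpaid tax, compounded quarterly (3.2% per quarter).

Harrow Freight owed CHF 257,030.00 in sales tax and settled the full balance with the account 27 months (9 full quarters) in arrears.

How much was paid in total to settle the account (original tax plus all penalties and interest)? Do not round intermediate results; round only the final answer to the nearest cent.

CHF 393,320.92

Late-payment penalty = 0.75% × CHF 257,030.00 × 27 mo = CHF 52,048.58…
Interest: CHF 257,030.00 × ((1 + 0.032)^9 − 1) = CHF 257,030.00 × 0.3277530… = CHF 84,242.3412…
Total = CHF 257,030.00 + CHF 52,048.5750 + CHF 84,242.3412… = CHF 393,320.92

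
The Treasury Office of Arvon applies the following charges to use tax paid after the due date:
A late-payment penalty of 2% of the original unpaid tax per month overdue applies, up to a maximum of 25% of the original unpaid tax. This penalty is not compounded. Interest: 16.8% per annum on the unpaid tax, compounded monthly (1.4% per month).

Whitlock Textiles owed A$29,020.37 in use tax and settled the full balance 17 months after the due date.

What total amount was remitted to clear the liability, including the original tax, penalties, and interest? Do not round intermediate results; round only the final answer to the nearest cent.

Penalty (uncapped): 17 × 2% × A$29,020.37 = A$9,866.93…; cap = 25% × A$29,020.37 = A$7,255.09… → penalty = A$7,255.09…
Interest: A$29,020.37 × ((1 + 0.014)^17 − 1) = A$29,020.37 × 0.2666168… = A$7,737.3174…
Total = A$29,020.37 + A$7,255.0925 + A$7,737.3174… = A$44,012.78

A$44,012.78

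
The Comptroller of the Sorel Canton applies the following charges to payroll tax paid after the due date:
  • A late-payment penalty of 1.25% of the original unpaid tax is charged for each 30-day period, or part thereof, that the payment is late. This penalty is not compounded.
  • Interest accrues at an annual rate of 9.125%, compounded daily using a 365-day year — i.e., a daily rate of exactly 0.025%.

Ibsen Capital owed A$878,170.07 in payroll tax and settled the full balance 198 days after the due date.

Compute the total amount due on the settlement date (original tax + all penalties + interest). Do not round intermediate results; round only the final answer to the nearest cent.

A$999,567.50

Penalty periods: ⌈198/30⌉ = 7; penalty = 7 × 1.25% × A$878,170.07 = A$76,839.88…
Interest: A$878,170.07 × ((1 + 0.00025)^198 − 1) = A$878,170.07 × 0.05073909… = A$44,557.5518…
Total = A$878,170.07 + A$76,839.8811… + A$44,557.5518… = A$999,567.50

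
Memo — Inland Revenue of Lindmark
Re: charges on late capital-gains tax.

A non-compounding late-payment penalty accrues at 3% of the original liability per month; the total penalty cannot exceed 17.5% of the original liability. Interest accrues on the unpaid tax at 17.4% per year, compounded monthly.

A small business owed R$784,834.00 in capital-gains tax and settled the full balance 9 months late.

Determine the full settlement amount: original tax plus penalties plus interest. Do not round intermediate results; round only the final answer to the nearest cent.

Penalty (uncapped): 9 × 3% × R$784,834.00 = R$211,905.18; cap = 17.5% × R$784,834.00 = R$137,345.95 → penalty = R$137,345.95
Interest (17.4%/yr ÷ 12 = 1.45%/month): R$784,834.00 × ((1 + 0.0145)^9 − 1) = R$108,566.6648…
Total = R$784,834.00 + R$137,345.9500 + R$108,566.6648… = R$1,030,746.61

R$1,030,746.61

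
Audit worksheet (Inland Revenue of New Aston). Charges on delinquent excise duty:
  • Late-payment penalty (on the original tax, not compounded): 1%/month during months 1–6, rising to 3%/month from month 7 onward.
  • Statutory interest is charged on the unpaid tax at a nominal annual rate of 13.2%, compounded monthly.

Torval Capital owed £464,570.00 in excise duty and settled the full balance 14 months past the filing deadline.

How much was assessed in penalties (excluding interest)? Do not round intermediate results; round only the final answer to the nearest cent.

Penalty, months 1–6: 6 × 1% × £464,570.00 = £27,874.20
Penalty, months 7–14: 8 × 3% × £464,570.00 = £111,496.80
Total penalty = £27,874.20 + £111,496.80 = £139,371.00

£139,371.00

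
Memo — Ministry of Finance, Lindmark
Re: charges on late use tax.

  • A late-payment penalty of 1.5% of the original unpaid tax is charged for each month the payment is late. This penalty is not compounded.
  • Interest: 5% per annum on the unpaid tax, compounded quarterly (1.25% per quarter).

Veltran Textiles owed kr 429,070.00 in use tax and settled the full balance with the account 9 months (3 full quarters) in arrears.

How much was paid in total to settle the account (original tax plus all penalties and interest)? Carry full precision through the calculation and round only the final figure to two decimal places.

Late-payment penalty = 1.5% × kr 429,070.00 × 9 mo = kr 57,924.45
Interest: kr 429,070.00 × ((1 + 0.0125)^3 − 1) = kr 429,070.00 × 0.0379707… = kr 16,292.0896…
Total = kr 429,070.00 + kr 57,924.4500 + kr 16,292.0896… = kr 503,286.54

kr 503,286.54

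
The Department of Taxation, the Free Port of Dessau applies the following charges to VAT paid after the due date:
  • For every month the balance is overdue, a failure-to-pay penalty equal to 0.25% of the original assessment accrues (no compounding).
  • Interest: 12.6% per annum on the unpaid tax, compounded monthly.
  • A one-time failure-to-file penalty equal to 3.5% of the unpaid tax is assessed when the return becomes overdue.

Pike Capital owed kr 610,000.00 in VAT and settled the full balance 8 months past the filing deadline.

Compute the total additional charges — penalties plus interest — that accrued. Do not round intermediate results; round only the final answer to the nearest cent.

kr 86,713.14

Failure-to-file penalty: 3.5% × kr 610,000.00 = kr 21,350.00
Failure-to-pay penalty: 8 × 0.25% × kr 610,000.00 = kr 12,200.00
Interest (12.6%/yr ÷ 12 = 1.05%/month): kr 610,000.00 × ((1 + 0.0105)^8 − 1) = kr 53,163.1379…
Penalties + interest = kr 33,550.0000 + kr 53,163.1379… = kr 86,713.14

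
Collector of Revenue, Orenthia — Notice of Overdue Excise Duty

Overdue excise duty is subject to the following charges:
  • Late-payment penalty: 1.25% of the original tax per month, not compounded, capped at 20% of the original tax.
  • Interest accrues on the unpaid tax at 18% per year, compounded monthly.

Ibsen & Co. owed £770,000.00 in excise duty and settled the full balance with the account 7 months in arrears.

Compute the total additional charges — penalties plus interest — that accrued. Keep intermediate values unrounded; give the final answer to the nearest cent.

£151,955.58

Penalty: 7 × 1.25% × £770,000.00 = £67,375.00 (below the 20% cap of £154,000.00)
Interest (18%/yr ÷ 12 = 1.5%/month): £770,000.00 × ((1 + 0.015)^7 − 1) = £84,580.5829…
Penalties + interest = £67,375.0000 + £84,580.5829… = £151,955.58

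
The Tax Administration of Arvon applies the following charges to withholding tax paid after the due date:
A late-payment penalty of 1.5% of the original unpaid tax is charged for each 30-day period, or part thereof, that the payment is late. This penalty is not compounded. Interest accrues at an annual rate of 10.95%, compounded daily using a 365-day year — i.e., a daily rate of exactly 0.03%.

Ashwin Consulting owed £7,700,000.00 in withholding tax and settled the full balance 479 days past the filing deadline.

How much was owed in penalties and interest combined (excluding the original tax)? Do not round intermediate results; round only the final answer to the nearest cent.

Penalty periods: ⌈479/30⌉ = 16; penalty = 16 × 1.5% × £7,700,000.00 = £1,848,000.00
Interest: £7,700,000.00 × ((1 + 0.0003)^479 − 1) = £7,700,000.00 × 0.15451281… = £1,189,748.6712…
Penalties + interest = £1,848,000.0000 + £1,189,748.6712… = £3,037,748.67

£3,037,748.67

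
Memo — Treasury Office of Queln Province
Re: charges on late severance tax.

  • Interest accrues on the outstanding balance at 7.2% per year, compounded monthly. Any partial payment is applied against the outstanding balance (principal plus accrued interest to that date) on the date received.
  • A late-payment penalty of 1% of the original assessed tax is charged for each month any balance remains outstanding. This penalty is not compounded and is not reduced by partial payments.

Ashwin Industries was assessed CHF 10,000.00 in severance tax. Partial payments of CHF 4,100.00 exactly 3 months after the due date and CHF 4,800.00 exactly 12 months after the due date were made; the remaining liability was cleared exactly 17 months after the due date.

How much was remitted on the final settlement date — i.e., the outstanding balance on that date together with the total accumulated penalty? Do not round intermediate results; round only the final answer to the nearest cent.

Monthly rate = 7.2% ÷ 12 = 0.6%
Balance at month 3: CHF 10,000.0000 × (1 + 0.006)^3 = CHF 10,181.0822…
After CHF 4,100.00 payment: CHF 10,181.0822… − CHF 4,100.00 = CHF 6,081.0822…
Balance at month 12: CHF 6,081.0822… × (1 + 0.006)^9 = CHF 6,417.4530…
After CHF 4,800.00 payment: CHF 6,417.4530… − CHF 4,800.00 = CHF 1,617.4530…
Balance at month 17: CHF 1,617.4530… × (1 + 0.006)^5 = CHF 1,666.5624…
Penalty: 17 × 1% × CHF 10,000.00 = CHF 1,700.00
Final settlement = outstanding balance + penalty = CHF 1,666.5624… + CHF 1,700.00 = CHF 3,366.56

CHF 3,366.56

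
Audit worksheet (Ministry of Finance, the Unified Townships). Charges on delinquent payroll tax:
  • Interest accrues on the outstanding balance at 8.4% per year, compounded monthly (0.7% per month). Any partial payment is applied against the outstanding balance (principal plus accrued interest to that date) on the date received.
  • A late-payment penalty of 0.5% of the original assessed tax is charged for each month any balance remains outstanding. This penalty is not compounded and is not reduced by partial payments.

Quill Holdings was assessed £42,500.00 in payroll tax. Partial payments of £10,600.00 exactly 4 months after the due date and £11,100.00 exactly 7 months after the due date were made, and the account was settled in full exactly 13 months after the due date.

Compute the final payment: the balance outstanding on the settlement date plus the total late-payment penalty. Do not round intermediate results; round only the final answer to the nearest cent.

Balance at month 4: £42,500.0000 × (1 + 0.007)^4 = £43,702.5534…
After £10,600.00 payment: £43,702.5534… − £10,600.00 = £33,102.5534…
Balance at month 7: £33,102.5534… × (1 + 0.007)^3 = £33,802.5845…
After £11,100.00 payment: £33,802.5845… − £11,100.00 = £22,702.5845…
Balance at month 13: £22,702.5845… × (1 + 0.007)^6 = £23,672.9360…
Penalty: 13 × 0.5% × £42,500.00 = £2,762.50
Final settlement = outstanding balance + penalty = £23,672.9360… + £2,762.50 = £26,435.44

£26,435.44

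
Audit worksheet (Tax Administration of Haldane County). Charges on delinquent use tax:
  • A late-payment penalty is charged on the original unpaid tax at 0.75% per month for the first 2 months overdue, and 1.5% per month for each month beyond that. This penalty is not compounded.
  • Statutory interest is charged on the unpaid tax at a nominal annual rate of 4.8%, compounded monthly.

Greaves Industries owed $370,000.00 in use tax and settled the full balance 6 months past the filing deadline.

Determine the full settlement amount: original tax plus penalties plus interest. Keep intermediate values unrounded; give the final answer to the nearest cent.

$406,719.28

Penalty, months 1–2: 2 × 0.75% × $370,000.00 = $5,550.00
Penalty, months 3–6: 4 × 1.5% × $370,000.00 = $22,200.00
Interest (4.8%/yr ÷ 12 = 0.4%/month): $370,000.00 × ((1 + 0.004)^6 − 1) = $8,969.2750…
Total = $370,000.00 + $27,750.0000 + $8,969.2750… = $406,719.28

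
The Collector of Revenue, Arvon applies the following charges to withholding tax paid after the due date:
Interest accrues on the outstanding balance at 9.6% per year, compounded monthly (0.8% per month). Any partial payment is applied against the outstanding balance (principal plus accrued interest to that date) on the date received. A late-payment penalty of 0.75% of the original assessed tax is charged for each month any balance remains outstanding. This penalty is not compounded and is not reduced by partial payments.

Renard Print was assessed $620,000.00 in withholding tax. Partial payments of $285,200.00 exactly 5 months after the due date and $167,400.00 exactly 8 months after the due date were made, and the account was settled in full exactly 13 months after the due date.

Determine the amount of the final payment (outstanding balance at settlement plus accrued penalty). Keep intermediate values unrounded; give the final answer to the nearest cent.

$269,941.54

Balance at month 5: $620,000.0000 × (1 + 0.008)^5 = $645,199.9871…
After $285,200.00 payment: $645,199.9871… − $285,200.00 = $359,999.9871…
Balance at month 8: $359,999.9871… × (1 + 0.008)^3 = $368,709.2911…
After $167,400.00 payment: $368,709.2911… − $167,400.00 = $201,309.2911…
Balance at month 13: $201,309.2911… × (1 + 0.008)^5 = $209,491.5356…
Penalty: 13 × 0.75% × $620,000.00 = $60,450.00
Final settlement = outstanding balance + penalty = $209,491.5356… + $60,450.00 = $269,941.54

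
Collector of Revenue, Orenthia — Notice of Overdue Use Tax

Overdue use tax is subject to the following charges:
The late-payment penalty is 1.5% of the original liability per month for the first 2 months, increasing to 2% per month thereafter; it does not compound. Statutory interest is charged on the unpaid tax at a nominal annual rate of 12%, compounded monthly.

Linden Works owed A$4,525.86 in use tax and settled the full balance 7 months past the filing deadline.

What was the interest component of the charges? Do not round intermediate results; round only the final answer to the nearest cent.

A$326.47

Interest (12%/yr ÷ 12 = 1%/month): A$4,525.86 × ((1 + 0.01)^7 − 1) = A$326.4745…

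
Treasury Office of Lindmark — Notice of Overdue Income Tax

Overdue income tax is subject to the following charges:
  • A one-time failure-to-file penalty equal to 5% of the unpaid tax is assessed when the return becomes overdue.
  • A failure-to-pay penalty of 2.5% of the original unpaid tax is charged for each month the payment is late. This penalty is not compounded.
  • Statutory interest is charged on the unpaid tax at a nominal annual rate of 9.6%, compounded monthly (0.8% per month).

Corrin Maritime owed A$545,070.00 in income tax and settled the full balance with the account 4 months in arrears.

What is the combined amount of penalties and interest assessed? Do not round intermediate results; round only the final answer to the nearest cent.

A$99,413.17

Failure-to-file penalty: 5% × A$545,070.00 = A$27,253.50
Failure-to-pay penalty = 2.5% × A$545,070.00 × 4 mo = A$54,507.00
Interest: A$545,070.00 × ((1 + 0.008)^4 − 1) = A$545,070.00 × 0.0323861… = A$17,652.6654…
Penalties + interest = A$81,760.5000 + A$17,652.6654… = A$99,413.17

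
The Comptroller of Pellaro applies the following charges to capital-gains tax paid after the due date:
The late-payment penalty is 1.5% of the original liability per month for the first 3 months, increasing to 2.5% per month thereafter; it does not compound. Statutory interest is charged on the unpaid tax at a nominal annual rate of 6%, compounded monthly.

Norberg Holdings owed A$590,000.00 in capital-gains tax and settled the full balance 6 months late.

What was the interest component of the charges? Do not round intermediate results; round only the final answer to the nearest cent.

A$17,922.73

Interest (6%/yr ÷ 12 = 0.5%/month): A$590,000.00 × ((1 + 0.005)^6 − 1) = A$17,922.7305…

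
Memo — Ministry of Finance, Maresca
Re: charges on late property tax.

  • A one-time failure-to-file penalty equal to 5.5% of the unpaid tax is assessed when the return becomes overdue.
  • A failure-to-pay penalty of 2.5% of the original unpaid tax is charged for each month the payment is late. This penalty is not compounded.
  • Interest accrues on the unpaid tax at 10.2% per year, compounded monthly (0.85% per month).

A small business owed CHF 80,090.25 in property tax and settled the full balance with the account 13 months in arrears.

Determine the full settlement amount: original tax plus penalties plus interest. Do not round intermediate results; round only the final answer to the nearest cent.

Failure-to-file penalty: 5.5% × CHF 80,090.25 = CHF 4,404.96…
Failure-to-pay penalty: 13 × 2.5% × CHF 80,090.25 = CHF 26,029.33…
Interest: CHF 80,090.25 × ((1 + 0.0085)^13 − 1) = CHF 80,090.25 × 0.1163149… = CHF 9,315.6918…
Total = CHF 80,090.25 + CHF 30,434.2950 + CHF 9,315.6918… = CHF 119,840.24

CHF 119,840.24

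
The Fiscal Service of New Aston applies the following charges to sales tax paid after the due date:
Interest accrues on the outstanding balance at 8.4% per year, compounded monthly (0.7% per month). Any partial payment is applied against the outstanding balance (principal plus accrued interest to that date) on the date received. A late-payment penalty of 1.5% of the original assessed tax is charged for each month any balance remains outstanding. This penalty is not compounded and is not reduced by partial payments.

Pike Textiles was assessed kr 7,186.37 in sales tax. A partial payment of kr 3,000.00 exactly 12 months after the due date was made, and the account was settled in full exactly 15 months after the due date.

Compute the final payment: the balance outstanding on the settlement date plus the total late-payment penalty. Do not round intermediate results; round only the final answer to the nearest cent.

kr 6,532.55

Balance at month 12: kr 7,186.3700 × (1 + 0.007)^12 = kr 7,813.8167…
After kr 3,000.00 payment: kr 7,813.8167… − kr 3,000.00 = kr 4,813.8167…
Balance at month 15: kr 4,813.8167… × (1 + 0.007)^3 = kr 4,915.6162…
Penalty: 15 × 1.5% × kr 7,186.37 = kr 1,616.93…
Final settlement = outstanding balance + penalty = kr 4,915.6162… + kr 1,616.93… = kr 6,532.55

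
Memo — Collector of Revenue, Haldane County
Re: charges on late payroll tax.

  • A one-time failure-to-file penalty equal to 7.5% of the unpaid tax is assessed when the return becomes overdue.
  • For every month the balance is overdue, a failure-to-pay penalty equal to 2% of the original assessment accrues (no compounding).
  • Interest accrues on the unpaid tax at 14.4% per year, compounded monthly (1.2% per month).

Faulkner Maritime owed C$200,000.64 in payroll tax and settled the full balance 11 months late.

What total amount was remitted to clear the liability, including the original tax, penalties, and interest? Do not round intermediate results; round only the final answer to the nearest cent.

Failure-to-file penalty: 7.5% × C$200,000.64 = C$15,000.05…
Failure-to-pay penalty: 11 × 2% × C$200,000.64 = C$44,000.14…
Interest: C$200,000.64 × ((1 + 0.012)^11 − 1) = C$200,000.64 × 0.1402121… = C$28,042.5056…
Total = C$200,000.64 + C$59,000.1888 + C$28,042.5056… = C$287,043.33

C$287,043.33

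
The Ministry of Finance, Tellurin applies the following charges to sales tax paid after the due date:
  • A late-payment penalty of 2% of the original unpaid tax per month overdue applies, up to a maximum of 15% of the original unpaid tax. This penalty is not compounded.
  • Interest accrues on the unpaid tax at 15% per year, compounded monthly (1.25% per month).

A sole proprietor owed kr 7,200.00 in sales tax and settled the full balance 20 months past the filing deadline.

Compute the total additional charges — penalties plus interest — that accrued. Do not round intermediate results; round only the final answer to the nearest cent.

Penalty (uncapped): 20 × 2% × kr 7,200.00 = kr 2,880.00; cap = 15% × kr 7,200.00 = kr 1,080.00 → penalty = kr 1,080.00
Interest: kr 7,200.00 × ((1 + 0.0125)^20 − 1) = kr 7,200.00 × 0.2820372… = kr 2,030.6681…
Penalties + interest = kr 1,080.0000 + kr 2,030.6681… = kr 3,110.67

kr 3,110.67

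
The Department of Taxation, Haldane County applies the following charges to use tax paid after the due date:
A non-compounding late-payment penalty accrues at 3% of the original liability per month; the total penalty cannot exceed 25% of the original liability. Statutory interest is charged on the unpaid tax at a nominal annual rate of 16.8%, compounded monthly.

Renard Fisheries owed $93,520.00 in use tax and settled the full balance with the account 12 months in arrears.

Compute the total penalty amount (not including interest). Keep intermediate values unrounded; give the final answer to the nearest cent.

$23,380.00

Penalty (uncapped): 12 × 3% × $93,520.00 = $33,667.20; cap = 25% × $93,520.00 = $23,380.00 → penalty = $23,380.00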